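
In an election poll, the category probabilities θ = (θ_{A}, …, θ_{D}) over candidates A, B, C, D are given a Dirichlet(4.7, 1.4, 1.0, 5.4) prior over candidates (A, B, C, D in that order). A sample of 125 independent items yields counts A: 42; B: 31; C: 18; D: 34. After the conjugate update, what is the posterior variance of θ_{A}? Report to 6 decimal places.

0.001619

The Dirichlet prior is conjugate to the Multinomial likelihood: each posterior αⱼ = prior αⱼ + observed count nⱼ.
Posterior concentration: (46.7, 32.4, 19.0, 39.4), total = 137.5.
Var[θ_j] = α_j(Σα−α_j)/((Σα)²(Σα+1)) = 46.7·90.8/(137.5²·138.5) = 0.001619.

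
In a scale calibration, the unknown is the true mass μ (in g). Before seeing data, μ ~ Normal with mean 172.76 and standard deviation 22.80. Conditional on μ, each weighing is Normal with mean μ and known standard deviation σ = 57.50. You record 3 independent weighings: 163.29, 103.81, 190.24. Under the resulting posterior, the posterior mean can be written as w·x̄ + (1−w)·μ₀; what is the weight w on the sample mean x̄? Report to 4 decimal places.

For Normal data with known variance σ², a Normal(μ₀, σ₀²) prior on μ is conjugate. Posterior precision = 1/σ₀² + n/σ²; posterior mean is the precision-weighted average of μ₀ and x̄.
σ₀² = 22.80² = 519.84, σ² = 57.50² = 3306.25. Prior precision 1/σ₀² = 1/519.84; data precision n/σ² = 3/3306.25.
w = (n/σ²)/(1/σ₀² + n/σ²) = n·σ₀²/(σ² + n·σ₀²) = 3·519.84/(3306.25 + 3·519.84) = 1559.52/4865.77 = 0.3205.

0.3205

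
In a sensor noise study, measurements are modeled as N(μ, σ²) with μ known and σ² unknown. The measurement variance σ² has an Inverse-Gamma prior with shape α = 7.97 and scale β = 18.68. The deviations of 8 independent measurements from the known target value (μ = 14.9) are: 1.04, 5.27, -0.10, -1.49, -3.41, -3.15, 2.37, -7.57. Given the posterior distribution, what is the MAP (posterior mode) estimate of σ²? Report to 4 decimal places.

5.8950

With known mean μ and an Inverse-Gamma(α, β) prior on σ², the Normal likelihood is conjugate: posterior is Inv-Gamma(α + n/2, β + Σ(xᵢ−μ)²/2).
Σ(xᵢ−μ)² = (1.04)² + (5.27)² + (-0.10)² + (-1.49)² + (-3.41)² + (-3.15)² + (2.37)² + (-7.57)² = 115.5570.
Posterior: Inv-Gamma(7.97 + 8/2, 18.68 + 115.5570/2) = Inv-Gamma(11.97, 76.45850).
Mode = β/(α+1) = 76.45850/12.97 = 5.8950.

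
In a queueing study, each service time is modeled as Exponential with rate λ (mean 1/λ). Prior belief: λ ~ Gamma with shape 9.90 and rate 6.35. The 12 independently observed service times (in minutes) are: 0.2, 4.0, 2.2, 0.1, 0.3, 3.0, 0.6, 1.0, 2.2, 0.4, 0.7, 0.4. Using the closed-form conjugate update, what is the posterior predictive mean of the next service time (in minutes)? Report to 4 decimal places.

With a Gamma(shape α, rate β) prior on the exponential rate λ, the posterior after n observations with total T = Σxᵢ is Gamma(α+n, β+T).
Sum of observations T = 15.1 minutes; n = 12.
Posterior: Gamma(9.90+12, 6.35+15.1) = Gamma(21.90, 21.45).
The predictive distribution for the next observation is Lomax; its mean is β/(α−1) = 21.45/20.90 = 1.0263.

1.0263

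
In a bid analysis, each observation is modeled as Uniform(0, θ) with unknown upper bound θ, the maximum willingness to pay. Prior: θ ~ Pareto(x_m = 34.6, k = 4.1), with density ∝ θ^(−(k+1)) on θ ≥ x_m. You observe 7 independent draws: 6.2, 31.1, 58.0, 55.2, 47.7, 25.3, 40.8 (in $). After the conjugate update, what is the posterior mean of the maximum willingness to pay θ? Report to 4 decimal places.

63.7426

A Pareto(scale x_m, shape k) prior on the upper bound θ of Uniform(0, θ) is conjugate: posterior is Pareto(max(x_m, max xᵢ), k + n).
Sample maximum = 58.0; prior scale x_m = 34.6 → posterior scale = max = 58.0.
Posterior shape = 4.1 + 7 = 11.1.
E[θ|data] = k·x_m/(k−1) = 11.1·58.0/10.1 = 63.7426.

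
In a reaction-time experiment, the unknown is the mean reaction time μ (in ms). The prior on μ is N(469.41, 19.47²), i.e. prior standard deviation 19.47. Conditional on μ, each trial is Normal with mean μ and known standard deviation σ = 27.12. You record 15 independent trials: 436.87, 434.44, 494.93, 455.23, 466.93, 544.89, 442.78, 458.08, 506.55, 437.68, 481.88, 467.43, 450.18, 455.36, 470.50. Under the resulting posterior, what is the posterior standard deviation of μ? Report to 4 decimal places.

6.5892

For Normal data with known variance σ², a Normal(μ₀, σ₀²) prior on μ is conjugate. Posterior precision = 1/σ₀² + n/σ²; posterior mean is the precision-weighted average of μ₀ and x̄.
σ₀² = 19.47² = 379.0809, σ² = 27.12² = 735.4944; σ² + n·σ₀² = 735.4944 + 15·379.0809 = 6421.7079.
Posterior precision = 1/σ₀² + n/σ² = 1/379.0809 + 15/735.4944 = (σ² + n·σ₀²)/(σ₀²σ²) = 6421.7079/(379.0809·735.4944); posterior variance σₙ² = σ₀²σ²/(σ² + n·σ₀²) = 379.0809·735.4944/6421.7079 = 43.417091.
Posterior SD = √σₙ² = √(379.0809·735.4944/6421.7079) = 6.5892.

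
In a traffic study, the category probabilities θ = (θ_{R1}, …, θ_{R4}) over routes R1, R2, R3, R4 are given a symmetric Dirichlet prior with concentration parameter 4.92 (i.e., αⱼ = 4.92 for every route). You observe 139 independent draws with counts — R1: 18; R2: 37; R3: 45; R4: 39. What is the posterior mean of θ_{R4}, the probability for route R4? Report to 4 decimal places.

The Dirichlet prior is conjugate to the Multinomial likelihood: each posterior αⱼ = prior αⱼ + observed count nⱼ.
Posterior concentration: (22.92, 41.92, 49.92, 43.92), total = 158.68.
E[θ_{R4}|data] = α_{R4}/Σα = 43.92/158.68 = 0.2768.

0.2768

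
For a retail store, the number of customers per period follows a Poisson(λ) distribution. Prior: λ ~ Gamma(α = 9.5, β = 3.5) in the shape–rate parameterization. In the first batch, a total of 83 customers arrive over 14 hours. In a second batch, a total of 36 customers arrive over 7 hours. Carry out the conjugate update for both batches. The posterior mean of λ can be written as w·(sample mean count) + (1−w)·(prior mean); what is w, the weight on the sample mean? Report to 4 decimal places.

0.8571

With a Gamma(shape α, rate β) prior, the Poisson likelihood is conjugate: the posterior is Gamma(α + ΣXᵢ, β + n).
Total number of hours: n = 14 + 7 = 21.
Posterior mean = (α₀+S)/(β₀+n) = [n/(β₀+n)]·(S/n) + [β₀/(β₀+n)]·(α₀/β₀), so only n and β₀ enter the weight.
Weight on data w = n/(β₀+n) = 21/(3.5+21) = 21/24.5 = 0.8571.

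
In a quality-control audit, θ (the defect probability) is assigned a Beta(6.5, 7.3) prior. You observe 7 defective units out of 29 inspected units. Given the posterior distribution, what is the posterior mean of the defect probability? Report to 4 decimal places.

0.3154

The Beta prior is conjugate to a Binomial/Bernoulli likelihood; the update adds successes to α and failures to β.
Posterior: Beta(α+k, β+n−k) = Beta(6.5+7, 7.3+22) = Beta(13.5, 29.3).
Posterior mean = α/(α+β) = 13.5/42.8 = 0.3154.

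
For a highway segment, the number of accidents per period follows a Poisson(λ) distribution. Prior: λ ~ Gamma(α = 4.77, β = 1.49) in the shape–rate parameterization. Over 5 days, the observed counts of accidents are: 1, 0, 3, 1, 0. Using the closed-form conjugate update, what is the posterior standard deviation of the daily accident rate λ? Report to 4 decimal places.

0.4816

With a Gamma(shape α, rate β) prior, the Poisson likelihood is conjugate: the posterior is Gamma(α + ΣXᵢ, β + n).
Sum of counts S = 5 over n = 5 days.
Posterior: Gamma(α+S, β+n) = Gamma(4.77+5, 1.49+5) = Gamma(9.77, 6.49).
SD = √α/β = √9.77/6.49 = 0.4816.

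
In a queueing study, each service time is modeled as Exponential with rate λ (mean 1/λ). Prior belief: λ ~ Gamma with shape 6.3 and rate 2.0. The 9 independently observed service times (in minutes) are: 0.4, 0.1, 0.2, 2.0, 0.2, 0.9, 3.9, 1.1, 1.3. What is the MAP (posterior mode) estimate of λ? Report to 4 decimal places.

1.1818

With a Gamma(shape α, rate β) prior on the exponential rate λ, the posterior after n observations with total T = Σxᵢ is Gamma(α+n, β+T).
Sum of observations T = 10.1 minutes; n = 9.
Posterior: Gamma(6.3+9, 2.0+10.1) = Gamma(15.3, 12.1).
Mode = (α−1)/β = 1.1818.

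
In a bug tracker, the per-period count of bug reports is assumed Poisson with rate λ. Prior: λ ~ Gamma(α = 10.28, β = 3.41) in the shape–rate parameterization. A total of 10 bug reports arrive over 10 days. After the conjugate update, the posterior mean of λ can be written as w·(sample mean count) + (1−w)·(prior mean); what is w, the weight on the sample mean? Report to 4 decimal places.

0.7457

With a Gamma(shape α, rate β) prior, the Poisson likelihood is conjugate: the posterior is Gamma(α + ΣXᵢ, β + n).
Posterior mean = (α₀+S)/(β₀+n) = [n/(β₀+n)]·(S/n) + [β₀/(β₀+n)]·(α₀/β₀), so only n and β₀ enter the weight.
Weight on data w = n/(β₀+n) = 10/(3.41+10) = 10/13.41 = 0.7457.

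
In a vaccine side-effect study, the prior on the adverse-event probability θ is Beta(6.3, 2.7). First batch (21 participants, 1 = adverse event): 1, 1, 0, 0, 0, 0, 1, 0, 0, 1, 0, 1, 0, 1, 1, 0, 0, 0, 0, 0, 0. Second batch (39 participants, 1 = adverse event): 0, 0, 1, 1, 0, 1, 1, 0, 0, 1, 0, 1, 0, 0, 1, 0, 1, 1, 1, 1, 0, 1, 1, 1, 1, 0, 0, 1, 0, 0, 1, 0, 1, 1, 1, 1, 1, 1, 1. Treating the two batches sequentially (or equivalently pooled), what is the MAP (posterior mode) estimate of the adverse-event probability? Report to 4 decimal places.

0.5418

The Beta prior is conjugate to a Binomial/Bernoulli likelihood; the update adds successes to α and failures to β.
After batch 1: Beta(6.3+7, 2.7+14) = Beta(13.3, 16.7).
After batch 2: Beta(13.3+24, 16.7+15) = Beta(37.3, 31.7).
Mode of Beta(a,b) for a,b>1 is (a−1)/(a+b−2) = 36.3/67.0 = 0.5418.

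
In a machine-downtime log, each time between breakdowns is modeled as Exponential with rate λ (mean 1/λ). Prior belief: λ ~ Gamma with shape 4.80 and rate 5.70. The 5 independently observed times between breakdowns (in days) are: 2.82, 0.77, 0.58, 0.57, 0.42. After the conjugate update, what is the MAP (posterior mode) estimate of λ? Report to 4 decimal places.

0.8103

With a Gamma(shape α, rate β) prior on the exponential rate λ, the posterior after n observations with total T = Σxᵢ is Gamma(α+n, β+T).
Sum of observations T = 5.16 days; n = 5.
Posterior: Gamma(4.80+5, 5.70+5.16) = Gamma(9.80, 10.86).
Mode = (α−1)/β = 0.8103.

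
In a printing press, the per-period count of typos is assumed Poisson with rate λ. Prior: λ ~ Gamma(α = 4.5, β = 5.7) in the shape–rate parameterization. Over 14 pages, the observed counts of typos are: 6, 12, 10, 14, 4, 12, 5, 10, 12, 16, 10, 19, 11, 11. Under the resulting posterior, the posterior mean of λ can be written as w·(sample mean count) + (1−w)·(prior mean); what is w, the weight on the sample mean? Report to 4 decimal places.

With a Gamma(shape α, rate β) prior, the Poisson likelihood is conjugate: the posterior is Gamma(α + ΣXᵢ, β + n).
Posterior mean = (α₀+S)/(β₀+n) = [n/(β₀+n)]·(S/n) + [β₀/(β₀+n)]·(α₀/β₀), so only n and β₀ enter the weight.
Weight on data w = n/(β₀+n) = 14/(5.7+14) = 14/19.7 = 0.7107.

0.7107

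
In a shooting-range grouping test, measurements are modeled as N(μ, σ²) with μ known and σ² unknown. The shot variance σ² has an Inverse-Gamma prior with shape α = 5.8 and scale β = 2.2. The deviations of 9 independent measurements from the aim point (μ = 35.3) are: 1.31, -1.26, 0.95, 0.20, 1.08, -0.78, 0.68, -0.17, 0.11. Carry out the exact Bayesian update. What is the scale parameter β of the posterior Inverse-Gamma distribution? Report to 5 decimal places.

5.46220

With known mean μ and an Inverse-Gamma(α, β) prior on σ², the Normal likelihood is conjugate: posterior is Inv-Gamma(α + n/2, β + Σ(xᵢ−μ)²/2).
Σ(xᵢ−μ)² = (1.31)² + (-1.26)² + (0.95)² + (0.20)² + (1.08)² + (-0.78)² + (0.68)² + (-0.17)² + (0.11)² = 6.5244.
Posterior: Inv-Gamma(5.8 + 9/2, 2.2 + 6.5244/2) = Inv-Gamma(10.30, 5.46220).
Posterior β = 5.46220.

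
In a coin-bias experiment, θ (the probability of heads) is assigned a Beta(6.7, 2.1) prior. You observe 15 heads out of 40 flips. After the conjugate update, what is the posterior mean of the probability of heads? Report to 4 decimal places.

The Beta prior is conjugate to a Binomial/Bernoulli likelihood; the update adds successes to α and failures to β.
Posterior: Beta(α+k, β+n−k) = Beta(6.7+15, 2.1+25) = Beta(21.7, 27.1).
Posterior mean = α/(α+β) = 21.7/48.8 = 0.4447.

0.4447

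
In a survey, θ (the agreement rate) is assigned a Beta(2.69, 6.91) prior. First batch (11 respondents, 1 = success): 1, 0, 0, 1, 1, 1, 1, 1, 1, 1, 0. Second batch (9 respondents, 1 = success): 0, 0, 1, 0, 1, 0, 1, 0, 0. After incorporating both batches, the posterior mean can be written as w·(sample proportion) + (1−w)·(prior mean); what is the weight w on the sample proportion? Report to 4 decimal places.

0.6757

The Beta prior is conjugate to a Binomial/Bernoulli likelihood; the update adds successes to α and failures to β.
Total number of respondents: n = 11 + 9 = 20.
Posterior mean = (α₀+k)/(α₀+β₀+n) = [n/(α₀+β₀+n)]·(k/n) + [(α₀+β₀)/(α₀+β₀+n)]·α₀/(α₀+β₀), so only n and the prior enter the weight.
The weight on the data is w = n/(α₀+β₀+n) = 20/(2.69+6.91+20) = 20/29.60 = 0.6757.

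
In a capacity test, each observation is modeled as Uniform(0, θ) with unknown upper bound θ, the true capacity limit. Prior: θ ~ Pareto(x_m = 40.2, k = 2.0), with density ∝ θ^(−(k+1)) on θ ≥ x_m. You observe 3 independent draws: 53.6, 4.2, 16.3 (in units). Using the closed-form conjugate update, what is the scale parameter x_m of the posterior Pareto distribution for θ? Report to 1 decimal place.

53.6

A Pareto(scale x_m, shape k) prior on the upper bound θ of Uniform(0, θ) is conjugate: posterior is Pareto(max(x_m, max xᵢ), k + n).
Sample maximum = 53.6; prior scale x_m = 40.2 → posterior scale = max = 53.6.
Posterior shape = 2.0 + 3 = 5.0.
Posterior scale x_m = 53.6.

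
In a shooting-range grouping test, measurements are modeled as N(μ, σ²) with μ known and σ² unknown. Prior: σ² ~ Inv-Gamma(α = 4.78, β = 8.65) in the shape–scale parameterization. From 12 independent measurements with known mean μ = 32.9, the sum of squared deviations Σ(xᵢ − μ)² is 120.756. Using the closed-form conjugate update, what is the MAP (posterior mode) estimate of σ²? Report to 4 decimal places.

With known mean μ and an Inverse-Gamma(α, β) prior on σ², the Normal likelihood is conjugate: posterior is Inv-Gamma(α + n/2, β + Σ(xᵢ−μ)²/2).
Posterior: Inv-Gamma(4.78 + 12/2, 8.65 + 120.756/2) = Inv-Gamma(10.78, 69.0280).
Mode = β/(α+1) = 69.0280/11.78 = 5.8598.

5.8598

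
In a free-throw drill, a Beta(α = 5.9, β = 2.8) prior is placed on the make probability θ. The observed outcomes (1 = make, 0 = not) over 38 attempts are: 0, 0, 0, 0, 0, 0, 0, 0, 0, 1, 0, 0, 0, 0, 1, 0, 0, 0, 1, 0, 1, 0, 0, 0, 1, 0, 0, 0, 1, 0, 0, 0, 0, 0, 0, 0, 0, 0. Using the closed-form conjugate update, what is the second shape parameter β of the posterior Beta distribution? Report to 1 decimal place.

34.8

The Beta prior is conjugate to a Binomial/Bernoulli likelihood; the update adds successes to α and failures to β.
Posterior: Beta(α+k, β+n−k) = Beta(5.9+6, 2.8+32) = Beta(11.9, 34.8).
Posterior β = 34.8.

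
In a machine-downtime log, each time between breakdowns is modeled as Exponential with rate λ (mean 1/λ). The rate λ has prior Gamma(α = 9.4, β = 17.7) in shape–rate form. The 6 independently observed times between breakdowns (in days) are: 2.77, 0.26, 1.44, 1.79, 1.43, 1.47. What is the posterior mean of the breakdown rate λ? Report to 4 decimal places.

0.5733

With a Gamma(shape α, rate β) prior on the exponential rate λ, the posterior after n observations with total T = Σxᵢ is Gamma(α+n, β+T).
Sum of observations T = 9.16 days; n = 6.
Posterior: Gamma(9.4+6, 17.7+9.16) = Gamma(15.4, 26.86).
Posterior mean of λ = α/β = 15.4/26.86 = 0.5733.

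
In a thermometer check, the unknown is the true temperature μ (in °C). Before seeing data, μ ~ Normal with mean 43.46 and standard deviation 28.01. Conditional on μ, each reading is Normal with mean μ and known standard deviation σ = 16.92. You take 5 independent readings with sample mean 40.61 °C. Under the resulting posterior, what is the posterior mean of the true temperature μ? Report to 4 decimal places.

For Normal data with known variance σ², a Normal(μ₀, σ₀²) prior on μ is conjugate. Posterior precision = 1/σ₀² + n/σ²; posterior mean is the precision-weighted average of μ₀ and x̄.
n·x̄ = 5·40.61 = 203.05.
σ₀² = 28.01² = 784.5601, σ² = 16.92² = 286.2864; σ² + n·σ₀² = 286.2864 + 5·784.5601 = 4209.0869.
Posterior mean = (μ₀/σ₀² + n·x̄/σ²)/(1/σ₀² + n/σ²) = (σ²·μ₀ + σ₀²·n·x̄)/(σ² + n·σ₀²) = (286.2864·43.46 + 784.5601·203.05)/4209.0869 = 171746.935249/4209.0869 = 40.8038.

40.8038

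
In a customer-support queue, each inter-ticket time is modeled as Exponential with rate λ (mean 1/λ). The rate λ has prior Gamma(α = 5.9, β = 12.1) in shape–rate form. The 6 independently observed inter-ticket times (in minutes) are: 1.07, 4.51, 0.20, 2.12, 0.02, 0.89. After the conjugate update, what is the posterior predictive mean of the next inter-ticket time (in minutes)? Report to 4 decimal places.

1.9183

With a Gamma(shape α, rate β) prior on the exponential rate λ, the posterior after n observations with total T = Σxᵢ is Gamma(α+n, β+T).
Sum of observations T = 8.81 minutes; n = 6.
Posterior: Gamma(5.9+6, 12.1+8.81) = Gamma(11.9, 20.91).
The predictive distribution for the next observation is Lomax; its mean is β/(α−1) = 20.91/10.9 = 1.9183.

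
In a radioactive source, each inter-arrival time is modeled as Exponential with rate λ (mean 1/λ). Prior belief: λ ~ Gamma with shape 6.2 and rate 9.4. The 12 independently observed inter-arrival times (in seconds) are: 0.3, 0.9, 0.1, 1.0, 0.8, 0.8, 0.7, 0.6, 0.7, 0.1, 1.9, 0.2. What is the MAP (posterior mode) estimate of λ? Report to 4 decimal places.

0.9829

With a Gamma(shape α, rate β) prior on the exponential rate λ, the posterior after n observations with total T = Σxᵢ is Gamma(α+n, β+T).
Sum of observations T = 8.1 seconds; n = 12.
Posterior: Gamma(6.2+12, 9.4+8.1) = Gamma(18.2, 17.5).
Mode = (α−1)/β = 0.9829.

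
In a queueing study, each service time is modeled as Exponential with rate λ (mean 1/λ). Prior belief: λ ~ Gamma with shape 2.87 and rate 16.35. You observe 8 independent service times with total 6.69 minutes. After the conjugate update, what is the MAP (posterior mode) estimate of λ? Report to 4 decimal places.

0.4284

With a Gamma(shape α, rate β) prior on the exponential rate λ, the posterior after n observations with total T = Σxᵢ is Gamma(α+n, β+T).
Posterior: Gamma(2.87+8, 16.35+6.69) = Gamma(10.87, 23.04).
Mode = (α−1)/β = 0.4284.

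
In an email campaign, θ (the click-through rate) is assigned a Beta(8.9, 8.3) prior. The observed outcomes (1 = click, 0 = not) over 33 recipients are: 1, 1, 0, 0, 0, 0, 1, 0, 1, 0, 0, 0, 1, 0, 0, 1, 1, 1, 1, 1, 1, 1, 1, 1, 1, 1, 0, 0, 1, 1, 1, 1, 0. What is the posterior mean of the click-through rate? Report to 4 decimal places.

The Beta prior is conjugate to a Binomial/Bernoulli likelihood; the update adds successes to α and failures to β.
Posterior: Beta(α+k, β+n−k) = Beta(8.9+20, 8.3+13) = Beta(28.9, 21.3).
Posterior mean = α/(α+β) = 28.9/50.2 = 0.5757.

0.5757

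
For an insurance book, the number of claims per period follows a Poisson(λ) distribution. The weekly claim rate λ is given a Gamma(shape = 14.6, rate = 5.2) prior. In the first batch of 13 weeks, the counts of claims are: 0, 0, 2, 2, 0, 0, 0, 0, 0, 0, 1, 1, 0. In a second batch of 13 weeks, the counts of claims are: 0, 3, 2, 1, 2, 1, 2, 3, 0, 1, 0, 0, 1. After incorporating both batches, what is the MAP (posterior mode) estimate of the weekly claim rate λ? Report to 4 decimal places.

With a Gamma(shape α, rate β) prior, the Poisson likelihood is conjugate: the posterior is Gamma(α + ΣXᵢ, β + n).
Batch 1: sum of counts S = 6 over n = 13 weeks.
After batch 1: Gamma(α+S, β+n) = Gamma(14.6+6, 5.2+13) = Gamma(20.6, 18.2).
Batch 2: sum of counts S = 16 over n = 13 weeks.
After batch 2: Gamma(α+S, β+n) = Gamma(20.6+16, 18.2+13) = Gamma(36.6, 31.2).
Mode of Gamma(α,β) for α≥1 is (α−1)/β = 35.6/31.2 = 1.1410.

1.1410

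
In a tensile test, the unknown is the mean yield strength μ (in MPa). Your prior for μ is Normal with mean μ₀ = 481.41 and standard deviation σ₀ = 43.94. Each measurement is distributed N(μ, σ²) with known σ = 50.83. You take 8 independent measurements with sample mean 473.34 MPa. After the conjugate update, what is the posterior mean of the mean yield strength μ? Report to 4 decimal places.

474.4965

For Normal data with known variance σ², a Normal(μ₀, σ₀²) prior on μ is conjugate. Posterior precision = 1/σ₀² + n/σ²; posterior mean is the precision-weighted average of μ₀ and x̄.
n·x̄ = 8·473.34 = 3786.72.
σ₀² = 43.94² = 1930.7236, σ² = 50.83² = 2583.6889; σ² + n·σ₀² = 2583.6889 + 8·1930.7236 = 18029.4777.
Posterior mean = (μ₀/σ₀² + n·x̄/σ²)/(1/σ₀² + n/σ²) = (σ²·μ₀ + σ₀²·n·x̄)/(σ² + n·σ₀²) = (2583.6889·481.41 + 1930.7236·3786.72)/18029.4777 = 8554923.343941/18029.4777 = 474.4965.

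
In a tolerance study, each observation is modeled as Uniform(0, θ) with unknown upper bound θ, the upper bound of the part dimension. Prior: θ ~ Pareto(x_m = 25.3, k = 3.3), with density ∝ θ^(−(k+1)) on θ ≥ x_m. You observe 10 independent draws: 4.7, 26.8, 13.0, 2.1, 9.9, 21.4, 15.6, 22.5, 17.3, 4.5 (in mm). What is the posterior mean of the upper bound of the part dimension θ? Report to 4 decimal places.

28.9789

A Pareto(scale x_m, shape k) prior on the upper bound θ of Uniform(0, θ) is conjugate: posterior is Pareto(max(x_m, max xᵢ), k + n).
Sample maximum = 26.8; prior scale x_m = 25.3 → posterior scale = max = 26.8.
Posterior shape = 3.3 + 10 = 13.3.
E[θ|data] = k·x_m/(k−1) = 13.3·26.8/12.3 = 28.9789.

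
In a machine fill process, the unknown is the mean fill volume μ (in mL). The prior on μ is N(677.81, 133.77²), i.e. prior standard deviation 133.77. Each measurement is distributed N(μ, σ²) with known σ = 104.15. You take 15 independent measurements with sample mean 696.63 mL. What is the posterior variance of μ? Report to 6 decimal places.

695.059457

For Normal data with known variance σ², a Normal(μ₀, σ₀²) prior on μ is conjugate. Posterior precision = 1/σ₀² + n/σ²; posterior mean is the precision-weighted average of μ₀ and x̄.
σ₀² = 133.77² = 17894.4129, σ² = 104.15² = 10847.2225; σ² + n·σ₀² = 10847.2225 + 15·17894.4129 = 279263.416.
Posterior precision = 1/σ₀² + n/σ² = 1/17894.4129 + 15/10847.2225 = (σ² + n·σ₀²)/(σ₀²σ²) = 279263.416/(17894.4129·10847.2225); posterior variance σₙ² = σ₀²σ²/(σ² + n·σ₀²) = 17894.4129·10847.2225/279263.416 = 695.059457.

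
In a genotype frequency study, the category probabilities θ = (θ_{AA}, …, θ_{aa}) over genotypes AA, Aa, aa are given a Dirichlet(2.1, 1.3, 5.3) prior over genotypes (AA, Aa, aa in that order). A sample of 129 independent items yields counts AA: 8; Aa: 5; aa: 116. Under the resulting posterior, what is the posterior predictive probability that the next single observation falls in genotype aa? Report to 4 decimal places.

0.8809

The Dirichlet prior is conjugate to the Multinomial likelihood: each posterior αⱼ = prior αⱼ + observed count nⱼ.
Posterior concentration: (10.1, 6.3, 121.3), total = 137.7.
P(next = aa | data) = α_{aa}/Σα = 0.8809.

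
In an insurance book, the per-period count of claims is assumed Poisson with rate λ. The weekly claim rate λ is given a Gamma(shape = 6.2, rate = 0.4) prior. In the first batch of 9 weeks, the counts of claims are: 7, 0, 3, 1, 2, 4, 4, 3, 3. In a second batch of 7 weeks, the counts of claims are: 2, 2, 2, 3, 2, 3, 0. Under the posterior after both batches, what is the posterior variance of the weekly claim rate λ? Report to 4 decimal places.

With a Gamma(shape α, rate β) prior, the Poisson likelihood is conjugate: the posterior is Gamma(α + ΣXᵢ, β + n).
Batch 1: sum of counts S = 27 over n = 9 weeks.
After batch 1: Gamma(α+S, β+n) = Gamma(6.2+27, 0.4+9) = Gamma(33.2, 9.4).
Batch 2: sum of counts S = 14 over n = 7 weeks.
After batch 2: Gamma(α+S, β+n) = Gamma(33.2+14, 9.4+7) = Gamma(47.2, 16.4).
Var = α/β² = 47.2/16.4² = 0.1755.

0.1755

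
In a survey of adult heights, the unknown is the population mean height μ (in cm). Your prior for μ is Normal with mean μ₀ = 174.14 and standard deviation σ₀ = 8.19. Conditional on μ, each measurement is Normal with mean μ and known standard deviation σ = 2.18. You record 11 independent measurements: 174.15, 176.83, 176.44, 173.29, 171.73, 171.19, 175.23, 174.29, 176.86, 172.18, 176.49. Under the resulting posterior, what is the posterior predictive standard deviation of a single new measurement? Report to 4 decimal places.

For Normal data with known variance σ², a Normal(μ₀, σ₀²) prior on μ is conjugate. Posterior precision = 1/σ₀² + n/σ²; posterior mean is the precision-weighted average of μ₀ and x̄.
σ₀² = 8.19² = 67.0761, σ² = 2.18² = 4.7524; σ² + n·σ₀² = 4.7524 + 11·67.0761 = 742.5895.
Posterior precision = 1/σ₀² + n/σ² = 1/67.0761 + 11/4.7524 = (σ² + n·σ₀²)/(σ₀²σ²) = 742.5895/(67.0761·4.7524); posterior variance σₙ² = σ₀²σ²/(σ² + n·σ₀²) = 67.0761·4.7524/742.5895 = 0.429271.
Predictive variance for one new observation = σₙ² + σ² = 67.0761·4.7524/742.5895 + 4.7524 = σ²·(σ₀² + 742.5895)/742.5895 = 4.7524·809.6656/742.5895 = 5.181671; SD = √(4.7524·809.6656/742.5895) = 2.2763.

2.2763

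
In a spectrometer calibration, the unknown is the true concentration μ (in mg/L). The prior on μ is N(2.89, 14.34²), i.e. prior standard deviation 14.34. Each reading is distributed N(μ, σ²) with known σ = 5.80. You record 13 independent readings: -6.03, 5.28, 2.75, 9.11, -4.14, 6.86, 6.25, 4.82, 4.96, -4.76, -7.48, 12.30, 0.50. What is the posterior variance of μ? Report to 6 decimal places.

2.555534

For Normal data with known variance σ², a Normal(μ₀, σ₀²) prior on μ is conjugate. Posterior precision = 1/σ₀² + n/σ²; posterior mean is the precision-weighted average of μ₀ and x̄.
σ₀² = 14.34² = 205.6356, σ² = 5.80² = 33.64; σ² + n·σ₀² = 33.64 + 13·205.6356 = 2706.9028.
Posterior precision = 1/σ₀² + n/σ² = 1/205.6356 + 13/33.64 = (σ² + n·σ₀²)/(σ₀²σ²) = 2706.9028/(205.6356·33.64); posterior variance σₙ² = σ₀²σ²/(σ² + n·σ₀²) = 205.6356·33.64/2706.9028 = 2.555534.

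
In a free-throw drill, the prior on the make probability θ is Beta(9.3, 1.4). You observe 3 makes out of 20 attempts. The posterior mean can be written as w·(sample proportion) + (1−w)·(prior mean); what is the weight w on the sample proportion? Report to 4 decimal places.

The Beta prior is conjugate to a Binomial/Bernoulli likelihood; the update adds successes to α and failures to β.
Posterior mean = (α₀+k)/(α₀+β₀+n) = [n/(α₀+β₀+n)]·(k/n) + [(α₀+β₀)/(α₀+β₀+n)]·α₀/(α₀+β₀), so only n and the prior enter the weight.
The weight on the data is w = n/(α₀+β₀+n) = 20/(9.3+1.4+20) = 20/30.7 = 0.6515.

0.6515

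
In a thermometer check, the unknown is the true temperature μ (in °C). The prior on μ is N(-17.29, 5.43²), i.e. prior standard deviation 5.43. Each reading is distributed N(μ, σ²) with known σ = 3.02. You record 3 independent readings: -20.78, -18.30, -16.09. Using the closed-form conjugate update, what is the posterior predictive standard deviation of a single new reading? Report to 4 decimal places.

For Normal data with known variance σ², a Normal(μ₀, σ₀²) prior on μ is conjugate. Posterior precision = 1/σ₀² + n/σ²; posterior mean is the precision-weighted average of μ₀ and x̄.
σ₀² = 5.43² = 29.4849, σ² = 3.02² = 9.1204; σ² + n·σ₀² = 9.1204 + 3·29.4849 = 97.5751.
Posterior precision = 1/σ₀² + n/σ² = 1/29.4849 + 3/9.1204 = (σ² + n·σ₀²)/(σ₀²σ²) = 97.5751/(29.4849·9.1204); posterior variance σₙ² = σ₀²σ²/(σ² + n·σ₀²) = 29.4849·9.1204/97.5751 = 2.755970.
Predictive variance for one new observation = σₙ² + σ² = 29.4849·9.1204/97.5751 + 9.1204 = σ²·(σ₀² + 97.5751)/97.5751 = 9.1204·127.06/97.5751 = 11.876370; SD = √(9.1204·127.06/97.5751) = 3.4462.

3.4462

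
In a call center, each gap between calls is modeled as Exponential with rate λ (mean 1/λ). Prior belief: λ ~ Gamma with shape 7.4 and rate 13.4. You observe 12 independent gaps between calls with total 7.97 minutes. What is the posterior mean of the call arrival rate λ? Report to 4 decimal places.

With a Gamma(shape α, rate β) prior on the exponential rate λ, the posterior after n observations with total T = Σxᵢ is Gamma(α+n, β+T).
Posterior: Gamma(7.4+12, 13.4+7.97) = Gamma(19.4, 21.37).
Posterior mean of λ = α/β = 19.4/21.37 = 0.9078.

0.9078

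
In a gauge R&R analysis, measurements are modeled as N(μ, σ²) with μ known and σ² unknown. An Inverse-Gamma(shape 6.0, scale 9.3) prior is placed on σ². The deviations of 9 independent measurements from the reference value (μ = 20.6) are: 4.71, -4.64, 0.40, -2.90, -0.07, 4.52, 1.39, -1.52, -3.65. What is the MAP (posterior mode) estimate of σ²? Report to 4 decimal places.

4.7341

With known mean μ and an Inverse-Gamma(α, β) prior on σ², the Normal likelihood is conjugate: posterior is Inv-Gamma(α + n/2, β + Σ(xᵢ−μ)²/2).
Σ(xᵢ−μ)² = (4.71)² + (-4.64)² + (0.40)² + (-2.90)² + (-0.07)² + (4.52)² + (1.39)² + (-1.52)² + (-3.65)² = 90.2840.
Posterior: Inv-Gamma(6.0 + 9/2, 9.3 + 90.2840/2) = Inv-Gamma(10.50, 54.44200).
Mode = β/(α+1) = 54.44200/11.50 = 4.7341.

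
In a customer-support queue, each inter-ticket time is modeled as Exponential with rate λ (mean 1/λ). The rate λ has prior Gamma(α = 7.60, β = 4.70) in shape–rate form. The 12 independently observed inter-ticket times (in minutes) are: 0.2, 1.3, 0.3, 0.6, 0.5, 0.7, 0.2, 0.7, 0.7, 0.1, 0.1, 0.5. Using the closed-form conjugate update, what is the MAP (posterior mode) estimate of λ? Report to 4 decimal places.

With a Gamma(shape α, rate β) prior on the exponential rate λ, the posterior after n observations with total T = Σxᵢ is Gamma(α+n, β+T).
Sum of observations T = 5.9 minutes; n = 12.
Posterior: Gamma(7.60+12, 4.70+5.9) = Gamma(19.60, 10.60).
Mode = (α−1)/β = 1.7547.

1.7547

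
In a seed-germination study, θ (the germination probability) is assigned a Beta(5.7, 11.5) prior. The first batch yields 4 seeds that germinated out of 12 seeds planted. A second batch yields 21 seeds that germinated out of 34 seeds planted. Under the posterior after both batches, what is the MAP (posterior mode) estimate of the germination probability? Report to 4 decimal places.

0.4853

The Beta prior is conjugate to a Binomial/Bernoulli likelihood; the update adds successes to α and failures to β.
After batch 1: Beta(5.7+4, 11.5+8) = Beta(9.7, 19.5).
After batch 2: Beta(9.7+21, 19.5+13) = Beta(30.7, 32.5).
Mode of Beta(a,b) for a,b>1 is (a−1)/(a+b−2) = 29.7/61.2 = 0.4853.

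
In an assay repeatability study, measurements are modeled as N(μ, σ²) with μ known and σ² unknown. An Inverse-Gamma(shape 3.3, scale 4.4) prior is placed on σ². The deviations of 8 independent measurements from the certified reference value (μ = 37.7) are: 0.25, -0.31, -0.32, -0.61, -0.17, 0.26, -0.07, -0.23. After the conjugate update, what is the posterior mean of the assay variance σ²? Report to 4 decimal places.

With known mean μ and an Inverse-Gamma(α, β) prior on σ², the Normal likelihood is conjugate: posterior is Inv-Gamma(α + n/2, β + Σ(xᵢ−μ)²/2).
Σ(xᵢ−μ)² = (0.25)² + (-0.31)² + (-0.32)² + (-0.61)² + (-0.17)² + (0.26)² + (-0.07)² + (-0.23)² = 0.7874.
Posterior: Inv-Gamma(3.3 + 8/2, 4.4 + 0.7874/2) = Inv-Gamma(7.30, 4.79370).
E[σ²|data] = β/(α−1) = 4.79370/6.30 = 0.7609.

0.7609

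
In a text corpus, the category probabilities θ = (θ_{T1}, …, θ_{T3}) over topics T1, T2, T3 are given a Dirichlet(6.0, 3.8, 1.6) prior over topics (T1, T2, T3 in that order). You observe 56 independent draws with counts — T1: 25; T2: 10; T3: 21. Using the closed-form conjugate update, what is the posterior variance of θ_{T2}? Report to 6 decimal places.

The Dirichlet prior is conjugate to the Multinomial likelihood: each posterior αⱼ = prior αⱼ + observed count nⱼ.
Posterior concentration: (31.0, 13.8, 22.6), total = 67.4.
Var[θ_j] = α_j(Σα−α_j)/((Σα)²(Σα+1)) = 13.8·53.6/(67.4²·68.4) = 0.002380.

0.002380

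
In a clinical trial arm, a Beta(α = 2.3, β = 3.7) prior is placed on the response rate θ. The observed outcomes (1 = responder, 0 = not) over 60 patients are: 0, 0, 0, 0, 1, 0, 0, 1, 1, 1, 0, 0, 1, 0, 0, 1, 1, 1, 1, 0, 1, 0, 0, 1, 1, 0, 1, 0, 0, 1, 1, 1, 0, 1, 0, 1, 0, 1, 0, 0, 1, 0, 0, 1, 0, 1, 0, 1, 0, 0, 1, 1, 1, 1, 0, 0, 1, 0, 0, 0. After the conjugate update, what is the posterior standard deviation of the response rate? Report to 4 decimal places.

The Beta prior is conjugate to a Binomial/Bernoulli likelihood; the update adds successes to α and failures to β.
Posterior: Beta(α+k, β+n−k) = Beta(2.3+28, 3.7+32) = Beta(30.3, 35.7).
Var = αβ/((α+β)²(α+β+1)) = 30.3·35.7/(66.0²·67.0) = 0.00370636; SD = √0.00370636 = 0.0609.

0.0609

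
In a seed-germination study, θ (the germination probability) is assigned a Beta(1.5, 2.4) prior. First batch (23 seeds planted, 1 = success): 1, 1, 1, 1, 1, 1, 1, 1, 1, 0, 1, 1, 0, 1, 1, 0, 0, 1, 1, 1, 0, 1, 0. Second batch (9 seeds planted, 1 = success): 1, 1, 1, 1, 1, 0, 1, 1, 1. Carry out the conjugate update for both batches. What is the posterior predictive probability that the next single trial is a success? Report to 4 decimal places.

0.7382

The Beta prior is conjugate to a Binomial/Bernoulli likelihood; the update adds successes to α and failures to β.
After batch 1: Beta(1.5+17, 2.4+6) = Beta(18.5, 8.4).
After batch 2: Beta(18.5+8, 8.4+1) = Beta(26.5, 9.4).
For a single future Bernoulli trial, P(success | data) = α/(α+β) = 0.7382.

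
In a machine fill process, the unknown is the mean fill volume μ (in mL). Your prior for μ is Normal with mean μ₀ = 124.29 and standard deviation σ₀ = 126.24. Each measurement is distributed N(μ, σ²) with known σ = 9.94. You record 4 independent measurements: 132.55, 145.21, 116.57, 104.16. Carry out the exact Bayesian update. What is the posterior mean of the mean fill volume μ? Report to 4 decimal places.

124.6220

For Normal data with known variance σ², a Normal(μ₀, σ₀²) prior on μ is conjugate. Posterior precision = 1/σ₀² + n/σ²; posterior mean is the precision-weighted average of μ₀ and x̄.
Σxᵢ = 132.55 + 145.21 + 116.57 + 104.16 = 498.49, so n·x̄ = 498.49.
σ₀² = 126.24² = 15936.5376, σ² = 9.94² = 98.8036; σ² + n·σ₀² = 98.8036 + 4·15936.5376 = 63844.954.
Posterior mean = (μ₀/σ₀² + n·x̄/σ²)/(1/σ₀² + n/σ²) = (σ²·μ₀ + σ₀²·n·x̄)/(σ² + n·σ₀²) = (98.8036·124.29 + 15936.5376·498.49)/63844.954 = 7956484.927668/63844.954 = 124.6220.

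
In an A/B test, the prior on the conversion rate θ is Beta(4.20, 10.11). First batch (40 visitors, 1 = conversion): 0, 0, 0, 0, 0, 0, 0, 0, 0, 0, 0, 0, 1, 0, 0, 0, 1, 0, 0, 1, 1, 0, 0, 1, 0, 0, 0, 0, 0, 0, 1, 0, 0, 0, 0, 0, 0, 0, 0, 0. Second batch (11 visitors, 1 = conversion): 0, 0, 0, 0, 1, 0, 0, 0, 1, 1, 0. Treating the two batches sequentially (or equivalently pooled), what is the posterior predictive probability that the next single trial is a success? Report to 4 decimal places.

0.2021

The Beta prior is conjugate to a Binomial/Bernoulli likelihood; the update adds successes to α and failures to β.
After batch 1: Beta(4.20+6, 10.11+34) = Beta(10.20, 44.11).
After batch 2: Beta(10.20+3, 44.11+8) = Beta(13.20, 52.11).
For a single future Bernoulli trial, P(success | data) = α/(α+β) = 0.2021.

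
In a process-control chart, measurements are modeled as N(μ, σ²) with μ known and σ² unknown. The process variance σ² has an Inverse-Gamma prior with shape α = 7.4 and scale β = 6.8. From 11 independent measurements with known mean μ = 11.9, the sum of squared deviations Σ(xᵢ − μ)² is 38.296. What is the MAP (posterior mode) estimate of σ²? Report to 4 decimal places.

1.8668

With known mean μ and an Inverse-Gamma(α, β) prior on σ², the Normal likelihood is conjugate: posterior is Inv-Gamma(α + n/2, β + Σ(xᵢ−μ)²/2).
Posterior: Inv-Gamma(7.4 + 11/2, 6.8 + 38.296/2) = Inv-Gamma(12.90, 25.9480).
Mode = β/(α+1) = 25.9480/13.90 = 1.8668.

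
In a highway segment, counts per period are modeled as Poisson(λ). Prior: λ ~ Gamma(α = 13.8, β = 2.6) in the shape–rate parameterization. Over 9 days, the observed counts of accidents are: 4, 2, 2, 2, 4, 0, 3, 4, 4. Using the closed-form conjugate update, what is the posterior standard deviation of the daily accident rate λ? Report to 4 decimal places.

With a Gamma(shape α, rate β) prior, the Poisson likelihood is conjugate: the posterior is Gamma(α + ΣXᵢ, β + n).
Sum of counts S = 25 over n = 9 days.
Posterior: Gamma(α+S, β+n) = Gamma(13.8+25, 2.6+9) = Gamma(38.8, 11.6).
SD = √α/β = √38.8/11.6 = 0.5370.

0.5370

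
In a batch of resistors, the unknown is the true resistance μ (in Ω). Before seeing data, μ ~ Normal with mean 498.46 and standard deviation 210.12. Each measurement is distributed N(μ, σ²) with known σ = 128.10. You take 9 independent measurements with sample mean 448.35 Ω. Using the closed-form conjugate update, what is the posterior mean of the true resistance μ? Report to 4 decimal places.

For Normal data with known variance σ², a Normal(μ₀, σ₀²) prior on μ is conjugate. Posterior precision = 1/σ₀² + n/σ²; posterior mean is the precision-weighted average of μ₀ and x̄.
n·x̄ = 9·448.35 = 4035.15.
σ₀² = 210.12² = 44150.4144, σ² = 128.10² = 16409.61; σ² + n·σ₀² = 16409.61 + 9·44150.4144 = 413763.3396.
Posterior mean = (μ₀/σ₀² + n·x̄/σ²)/(1/σ₀² + n/σ²) = (σ²·μ₀ + σ₀²·n·x̄)/(σ² + n·σ₀²) = (16409.61·498.46 + 44150.4144·4035.15)/413763.3396 = 186333078.86676/413763.3396 = 450.3373.

450.3373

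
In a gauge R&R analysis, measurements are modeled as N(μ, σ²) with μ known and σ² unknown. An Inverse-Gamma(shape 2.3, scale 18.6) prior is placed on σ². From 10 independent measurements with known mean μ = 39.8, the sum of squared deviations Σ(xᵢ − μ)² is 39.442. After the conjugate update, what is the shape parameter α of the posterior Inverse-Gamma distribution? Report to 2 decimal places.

With known mean μ and an Inverse-Gamma(α, β) prior on σ², the Normal likelihood is conjugate: posterior is Inv-Gamma(α + n/2, β + Σ(xᵢ−μ)²/2).
Posterior: Inv-Gamma(2.3 + 10/2, 18.6 + 39.442/2) = Inv-Gamma(7.30, 38.3210).
Posterior α = 7.30.

7.30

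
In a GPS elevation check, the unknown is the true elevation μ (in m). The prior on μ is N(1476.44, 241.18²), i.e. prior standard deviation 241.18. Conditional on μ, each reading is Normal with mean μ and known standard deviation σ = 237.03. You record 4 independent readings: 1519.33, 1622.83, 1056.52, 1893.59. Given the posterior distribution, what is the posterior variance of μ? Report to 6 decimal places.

11313.845443

For Normal data with known variance σ², a Normal(μ₀, σ₀²) prior on μ is conjugate. Posterior precision = 1/σ₀² + n/σ²; posterior mean is the precision-weighted average of μ₀ and x̄.
σ₀² = 241.18² = 58167.7924, σ² = 237.03² = 56183.2209; σ² + n·σ₀² = 56183.2209 + 4·58167.7924 = 288854.3905.
Posterior precision = 1/σ₀² + n/σ² = 1/58167.7924 + 4/56183.2209 = (σ² + n·σ₀²)/(σ₀²σ²) = 288854.3905/(58167.7924·56183.2209); posterior variance σₙ² = σ₀²σ²/(σ² + n·σ₀²) = 58167.7924·56183.2209/288854.3905 = 11313.845443.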